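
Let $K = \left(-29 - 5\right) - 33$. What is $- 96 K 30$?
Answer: $192960$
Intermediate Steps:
$K = -67$ ($K = -34 - 33 = -67$)
$- 96 K 30 = \left(-96\right) \left(-67\right) 30 = 6432 \cdot 30 = 192960$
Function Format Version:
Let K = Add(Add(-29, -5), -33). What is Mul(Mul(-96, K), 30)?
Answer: 192960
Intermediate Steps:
K = -67 (K = Add(-34, -33) = -67)
Mul(Mul(-96, K), 30) = Mul(Mul(-96, -67), 30) = Mul(6432, 30) = 192960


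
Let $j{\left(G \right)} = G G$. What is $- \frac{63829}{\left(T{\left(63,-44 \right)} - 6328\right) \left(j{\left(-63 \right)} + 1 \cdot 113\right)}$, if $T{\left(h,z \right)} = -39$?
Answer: $\frac{63829}{25990094} \approx 0.0024559$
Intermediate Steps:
$j{\left(G \right)} = G^{2}$
$- \frac{63829}{\left(T{\left(63,-44 \right)} - 6328\right) \left(j{\left(-63 \right)} + 1 \cdot 113\right)} = - \frac{63829}{\left(-39 - 6328\right) \left(\left(-63\right)^{2} + 1 \cdot 113\right)} = - \frac{63829}{\left(-6367\right) \left(3969 + 113\right)} = - \frac{63829}{\left(-6367\right) 4082} = - \frac{63829}{-25990094} = \left(-63829\right) \left(- \frac{1}{25990094}\right) = \frac{63829}{25990094}$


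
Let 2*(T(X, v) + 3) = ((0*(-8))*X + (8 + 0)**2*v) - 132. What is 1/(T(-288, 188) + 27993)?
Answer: 1/33940 ≈ 2.9464e-5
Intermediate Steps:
T(X, v) = -69 + 32*v (T(X, v) = -3 + (((0*(-8))*X + (8 + 0)**2*v) - 132)/2 = -3 + ((0*X + 8**2*v) - 132)/2 = -3 + ((0 + 64*v) - 132)/2 = -3 + (64*v - 132)/2 = -3 + (-132 + 64*v)/2 = -3 + (-66 + 32*v) = -69 + 32*v)
1/(T(-288, 188) + 27993) = 1/((-69 + 32*188) + 27993) = 1/((-69 + 6016) + 27993) = 1/(5947 + 27993) = 1/33940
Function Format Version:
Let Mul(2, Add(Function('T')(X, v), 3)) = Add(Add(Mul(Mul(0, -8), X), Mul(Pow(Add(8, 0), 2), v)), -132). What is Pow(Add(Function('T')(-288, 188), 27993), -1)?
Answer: Rational(1, 33940) ≈ 2.9464e-5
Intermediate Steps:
Function('T')(X, v) = Add(-69, Mul(32, v)) (Function('T')(X, v) = Add(-3, Mul(Rational(1, 2), Add(Add(Mul(Mul(0, -8), X), Mul(Pow(Add(8, 0), 2), v)), -132))) = Add(-3, Mul(Rational(1, 2), Add(Add(Mul(0, X), Mul(Pow(8, 2), v)), -132))) = Add(-3, Mul(Rational(1, 2), Add(Add(0, Mul(64, v)), -132))) = Add(-3, Mul(Rational(1, 2), Add(Mul(64, v), -132))) = Add(-3, Mul(Rational(1, 2), Add(-132, Mul(64, v)))) = Add(-3, Add(-66, Mul(32, v))) = Add(-69, Mul(32, v)))
Pow(Add(Function('T')(-288, 188), 27993), -1) = Pow(Add(Add(-69, Mul(32, 188)), 27993), -1) = Pow(Add(Add(-69, 6016), 27993), -1) = Pow(Add(5947, 27993), -1) = Pow(33940, -1) = Rational(1, 33940)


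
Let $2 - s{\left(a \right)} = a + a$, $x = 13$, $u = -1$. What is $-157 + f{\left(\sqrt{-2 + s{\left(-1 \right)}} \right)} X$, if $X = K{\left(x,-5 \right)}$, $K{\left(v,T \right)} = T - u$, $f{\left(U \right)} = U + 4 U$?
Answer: $-157 - 20 \sqrt{2} \approx -185.28$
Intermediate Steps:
$s{\left(a \right)} = 2 - 2 a$ ($s{\left(a \right)} = 2 - \left(a + a\right) = 2 - 2 a$)
$f{\left(U \right)} = 5 U$
$K{\left(v,T \right)} = 1 + T$ ($K{\left(v,T \right)} = T - -1 = T + 1 = 1 + T$)
$X = -4$ ($X = 1 - 5 = -4$)
$-157 + f{\left(\sqrt{-2 + s{\left(-1 \right)}} \right)} X = -157 + 5 \sqrt{-2 + \left(2 - -2\right)} \left(-4\right) = -157 + 5 \sqrt{-2 + \left(2 + 2\right)} \left(-4\right) = -157 + 5 \sqrt{-2 + 4} \left(-4\right) = -157 + 5 \sqrt{2} \left(-4\right) = -157 - 20 \sqrt{2}$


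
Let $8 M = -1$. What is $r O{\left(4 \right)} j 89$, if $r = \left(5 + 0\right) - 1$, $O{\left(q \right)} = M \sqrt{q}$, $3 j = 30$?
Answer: $-890$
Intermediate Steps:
$j = 10$ ($j = \frac{1}{3} \cdot 30 = 10$)
$M = - \frac{1}{8}$ ($M = \frac{1}{8} \left(-1\right) = - \frac{1}{8} \approx -0.125$)
$O{\left(q \right)} = - \frac{\sqrt{q}}{8}$
$r = 4$ ($r = 5 - 1 = 4$)
$r O{\left(4 \right)} j 89 = 4 \left(- \frac{\sqrt{4}}{8}\right) 10 \cdot 89 = 4 \left(\left(- \frac{1}{8}\right) 2\right) 10 \cdot 89 = 4 \left(- \frac{1}{4}\right) 10 \cdot 89 = \left(-1\right) 10 \cdot 89 = \left(-10\right) 89 = -890$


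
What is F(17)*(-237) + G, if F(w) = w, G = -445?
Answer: -4474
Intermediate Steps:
F(17)*(-237) + G = 17*(-237) - 445 = -4029 - 445 = -4474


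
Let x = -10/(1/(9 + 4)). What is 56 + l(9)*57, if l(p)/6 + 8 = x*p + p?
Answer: -399742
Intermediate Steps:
x = -130 (x = -10/(1/13) = -10/1/13 = -10*13 = -130)
l(p) = -48 - 774*p (l(p) = -48 + 6*(-130*p + p) = -48 + 6*(-129*p) = -48 - 774*p)
56 + l(9)*57 = 56 + (-48 - 774*9)*57 = 56 + (-48 - 6966)*57 = 56 - 7014*57 = 56 - 399798 = -399742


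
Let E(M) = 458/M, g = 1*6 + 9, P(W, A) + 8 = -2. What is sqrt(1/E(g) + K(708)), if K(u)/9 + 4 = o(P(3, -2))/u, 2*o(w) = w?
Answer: 69*I*sqrt(5525999)/27022 ≈ 6.0026*I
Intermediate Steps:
P(W, A) = -10 (P(W, A) = -8 - 2 = -10)
g = 15 (g = 6 + 9 = 15)
o(w) = w/2
K(u) = -36 - 45/u (K(u) = -36 + 9*(((1/2)*(-10))/u) = -36 + 9*(-5/u) = -36 - 45/u)
sqrt(1/E(g) + K(708)) = sqrt(1/(458/15) + (-36 - 45/708)) = sqrt(1/(458*(1/15)) + (-36 - 45*1/708)) = sqrt(1/(458/15) + (-36 - 15/236)) = sqrt(15/458 - 8511/236) = sqrt(-1947249/54044) = 69*I*sqrt(5525999)/27022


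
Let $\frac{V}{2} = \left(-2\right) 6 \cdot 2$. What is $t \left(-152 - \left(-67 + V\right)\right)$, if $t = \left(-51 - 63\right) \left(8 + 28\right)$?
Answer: $151848$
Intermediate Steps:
$V = -48$ ($V = 2 \left(-2\right) 6 \cdot 2 = 2 \left(\left(-12\right) 2\right) = 2 \left(-24\right) = -48$)
$t = -4104$ ($t = \left(-114\right) 36 = -4104$)
$t \left(-152 - \left(-67 + V\right)\right) = - 4104 \left(-152 + \left(67 - -48\right)\right) = - 4104 \left(-152 + \left(67 + 48\right)\right) = - 4104 \left(-152 + 115\right) = \left(-4104\right) \left(-37\right) = 151848$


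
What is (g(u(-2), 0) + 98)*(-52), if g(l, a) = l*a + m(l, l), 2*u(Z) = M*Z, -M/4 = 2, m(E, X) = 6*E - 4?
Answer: -7384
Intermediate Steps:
m(E, X) = -4 + 6*E
M = -8 (M = -4*2 = -8)
u(Z) = -4*Z (u(Z) = (-8*Z)/2 = -4*Z)
g(l, a) = -4 + 6*l + a*l (g(l, a) = l*a + (-4 + 6*l) = a*l + (-4 + 6*l) = -4 + 6*l + a*l)
(g(u(-2), 0) + 98)*(-52) = ((-4 + 6*(-4*(-2)) + 0*(-4*(-2))) + 98)*(-52) = ((-4 + 6*8 + 0*8) + 98)*(-52) = ((-4 + 48 + 0) + 98)*(-52) = (44 + 98)*(-52) = 142*(-52) = -7384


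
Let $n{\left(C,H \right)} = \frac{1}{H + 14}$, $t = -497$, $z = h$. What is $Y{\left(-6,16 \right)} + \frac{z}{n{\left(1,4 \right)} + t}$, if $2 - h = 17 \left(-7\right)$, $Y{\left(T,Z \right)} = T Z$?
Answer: $- \frac{860898}{8945} \approx -96.244$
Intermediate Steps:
$h = 121$ ($h = 2 - 17 \left(-7\right) = 2 - -119 = 2 + 119 = 121$)
$z = 121$
$n{\left(C,H \right)} = \frac{1}{14 + H}$
$Y{\left(-6,16 \right)} + \frac{z}{n{\left(1,4 \right)} + t} = \left(-6\right) 16 + \frac{1}{\frac{1}{14 + 4} - 497} \cdot 121 = -96 + \frac{1}{\frac{1}{18} - 497} \cdot 121 = -96 + \frac{1}{- \frac{8945}{18}} \cdot 121 = -96 - \frac{2178}{8945} = - \frac{860898}{8945}$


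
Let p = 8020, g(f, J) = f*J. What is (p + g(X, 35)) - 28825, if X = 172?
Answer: -14785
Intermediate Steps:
g(f, J) = J*f
(p + g(X, 35)) - 28825 = (8020 + 35*172) - 28825 = (8020 + 6020) - 28825 = 14040 - 28825 = -14785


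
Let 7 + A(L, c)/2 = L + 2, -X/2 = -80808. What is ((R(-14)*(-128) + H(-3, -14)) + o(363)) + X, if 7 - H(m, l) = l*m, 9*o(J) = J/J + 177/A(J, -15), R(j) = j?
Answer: 1052776505/6444 ≈ 1.6337e+5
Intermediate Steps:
X = 161616 (X = -2*(-80808) = 161616)
A(L, c) = -10 + 2*L (A(L, c) = -14 + 2*(L + 2) = -14 + 2*(2 + L) = -14 + (4 + 2*L) = -10 + 2*L)
o(J) = ⅑ + 59/(3*(-10 + 2*J)) (o(J) = (J/J + 177/(-10 + 2*J))/9 = (1 + 177/(-10 + 2*J))/9 = ⅑ + 59/(3*(-10 + 2*J)))
H(m, l) = 7 - l*m
((R(-14)*(-128) + H(-3, -14)) + o(363)) + X = ((-14*(-128) + (7 - 1*(-14)*(-3))) + (167 + 2*363)/(18*(-5 + 363))) + 161616 = ((1792 + (7 - 42)) + (1/18)*(167 + 726)/358) + 161616 = ((1792 - 35) + (1/18)*(1/358)*893) + 161616 = (1757 + 893/6444) + 161616 = 11323001/6444 + 161616 = 1052776505/6444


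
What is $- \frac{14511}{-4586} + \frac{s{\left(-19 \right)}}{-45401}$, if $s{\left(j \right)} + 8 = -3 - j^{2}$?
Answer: $\frac{660519903}{208208986} \approx 3.1724$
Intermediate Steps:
$s{\left(j \right)} = -11 - j^{2}$ ($s{\left(j \right)} = -8 - \left(3 + j^{2}\right) = -11 - j^{2}$)
$- \frac{14511}{-4586} + \frac{s{\left(-19 \right)}}{-45401} = - \frac{14511}{-4586} + \frac{-11 - \left(-19\right)^{2}}{-45401} = \left(-14511\right) \left(- \frac{1}{4586}\right) + \left(-11 - 361\right) \left(- \frac{1}{45401}\right) = \frac{14511}{4586} + \left(-11 - 361\right) \left(- \frac{1}{45401}\right) = \frac{14511}{4586} - - \frac{372}{45401} = \frac{14511}{4586} + \frac{372}{45401} = \frac{660519903}{208208986}$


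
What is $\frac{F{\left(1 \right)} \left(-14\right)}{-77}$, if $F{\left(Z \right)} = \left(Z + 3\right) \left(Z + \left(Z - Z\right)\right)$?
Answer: $\frac{8}{11} \approx 0.72727$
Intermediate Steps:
$F{\left(Z \right)} = Z \left(3 + Z\right)$ ($F{\left(Z \right)} = \left(3 + Z\right) \left(Z + 0\right) = \left(3 + Z\right) Z = Z \left(3 + Z\right)$)
$\frac{F{\left(1 \right)} \left(-14\right)}{-77} = \frac{1 \left(3 + 1\right) \left(-14\right)}{-77} = 1 \cdot 4 \left(-14\right) \left(- \frac{1}{77}\right) = 4 \left(-14\right) \left(- \frac{1}{77}\right) = \left(-56\right) \left(- \frac{1}{77}\right) = \frac{8}{11}$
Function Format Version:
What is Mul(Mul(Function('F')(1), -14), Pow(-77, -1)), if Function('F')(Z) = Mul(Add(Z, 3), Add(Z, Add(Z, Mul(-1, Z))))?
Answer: Rational(8, 11) ≈ 0.72727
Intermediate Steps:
Function('F')(Z) = Mul(Z, Add(3, Z)) (Function('F')(Z) = Mul(Add(3, Z), Add(Z, 0)) = Mul(Add(3, Z), Z) = Mul(Z, Add(3, Z)))
Mul(Mul(Function('F')(1), -14), Pow(-77, -1)) = Mul(Mul(Mul(1, Add(3, 1)), -14), Pow(-77, -1)) = Mul(Mul(Mul(1, 4), -14), Rational(-1, 77)) = Mul(Mul(4, -14), Rational(-1, 77)) = Mul(-56, Rational(-1, 77)) = Rational(8, 11)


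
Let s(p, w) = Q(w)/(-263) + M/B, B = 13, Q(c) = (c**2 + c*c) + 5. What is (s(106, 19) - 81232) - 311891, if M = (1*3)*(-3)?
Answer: -1344099355/3419 ≈ -3.9313e+5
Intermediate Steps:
Q(c) = 5 + 2*c**2 (Q(c) = (c**2 + c**2) + 5 = 2*c**2 + 5 = 5 + 2*c**2)
M = -9 (M = 3*(-3) = -9)
s(p, w) = -2432/3419 - 2*w**2/263 (s(p, w) = (5 + 2*w**2)/(-263) - 9/13 = (5 + 2*w**2)*(-1/263) - 9*1/13 = (-5/263 - 2*w**2/263) - 9/13 = -2432/3419 - 2*w**2/263)
(s(106, 19) - 81232) - 311891 = ((-2432/3419 - 2/263*19**2) - 81232) - 311891 = ((-2432/3419 - 2/263*361) - 81232) - 311891 = ((-2432/3419 - 722/263) - 81232) - 311891 = (-11818/3419 - 81232) - 311891 = -277744026/3419 - 311891 = -1344099355/3419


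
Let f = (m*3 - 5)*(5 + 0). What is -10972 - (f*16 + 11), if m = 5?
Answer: -11783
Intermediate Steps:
f = 50 (f = (5*3 - 5)*(5 + 0) = (15 - 5)*5 = 10*5 = 50)
-10972 - (f*16 + 11) = -10972 - (50*16 + 11) = -10972 - (800 + 11) = -10972 - 1*811 = -10972 - 811 = -11783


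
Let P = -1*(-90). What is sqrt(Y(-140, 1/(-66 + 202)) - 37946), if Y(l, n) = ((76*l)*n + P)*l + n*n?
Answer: 69*I*sqrt(153815)/136 ≈ 198.98*I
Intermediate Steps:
P = 90
Y(l, n) = n**2 + l*(90 + 76*l*n) (Y(l, n) = ((76*l)*n + 90)*l + n*n = (76*l*n + 90)*l + n**2 = (90 + 76*l*n)*l + n**2 = l*(90 + 76*l*n) + n**2 = n**2 + l*(90 + 76*l*n))
sqrt(Y(-140, 1/(-66 + 202)) - 37946) = sqrt(((1/(-66 + 202))**2 + 90*(-140) + 76*(-140)**2/(-66 + 202)) - 37946) = sqrt(((1/136)**2 - 12600 + 76*19600/136) - 37946) = sqrt(((1/136)**2 - 12600 + 76*(1/136)*19600) - 37946) = sqrt((1/18496 - 12600 + 186200/17) - 37946) = sqrt(-30463999/18496 - 37946) = sqrt(-732313215/18496) = 69*I*sqrt(153815)/136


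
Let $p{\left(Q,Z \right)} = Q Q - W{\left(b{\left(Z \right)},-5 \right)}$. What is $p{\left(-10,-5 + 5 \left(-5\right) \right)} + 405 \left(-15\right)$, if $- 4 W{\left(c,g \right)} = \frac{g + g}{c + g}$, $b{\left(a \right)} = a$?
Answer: $- \frac{83649}{14} \approx -5974.9$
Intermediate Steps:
$W{\left(c,g \right)} = - \frac{g}{2 \left(c + g\right)}$ ($W{\left(c,g \right)} = - \frac{\left(g + g\right) \frac{1}{c + g}}{4} = - \frac{2 g \frac{1}{c + g}}{4} = - \frac{g}{2 \left(c + g\right)}$)
$p{\left(Q,Z \right)} = Q^{2} - \frac{5}{-10 + 2 Z}$ ($p{\left(Q,Z \right)} = Q Q - \left(-1\right) \left(-5\right) \frac{1}{2 Z + 2 \left(-5\right)} = Q^{2} - \left(-1\right) \left(-5\right) \frac{1}{2 Z - 10} = Q^{2} - \left(-1\right) \left(-5\right) \frac{1}{-10 + 2 Z} = Q^{2} - \frac{5}{-10 + 2 Z}$)
$p{\left(-10,-5 + 5 \left(-5\right) \right)} + 405 \left(-15\right) = \frac{-5 + 2 \left(-10\right)^{2} \left(-5 + \left(-5 + 5 \left(-5\right)\right)\right)}{2 \left(-5 + \left(-5 + 5 \left(-5\right)\right)\right)} + 405 \left(-15\right) = \frac{-5 + 2 \cdot 100 \left(-5 - 30\right)}{2 \left(-5 - 30\right)} - 6075 = \frac{-5 + 2 \cdot 100 \left(-35\right)}{2 \left(-35\right)} - 6075 = \frac{1}{2} \left(- \frac{1}{35}\right) \left(-5 - 7000\right) - 6075 = \frac{1}{2} \left(- \frac{1}{35}\right) \left(-7005\right) - 6075 = \frac{1401}{14} - 6075 = - \frac{83649}{14}$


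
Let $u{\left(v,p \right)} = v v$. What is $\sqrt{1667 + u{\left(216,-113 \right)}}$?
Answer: $\sqrt{48323} \approx 219.82$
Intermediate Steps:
$u{\left(v,p \right)} = v^{2}$
$\sqrt{1667 + u{\left(216,-113 \right)}} = \sqrt{1667 + 216^{2}} = \sqrt{1667 + 46656} = \sqrt{48323}$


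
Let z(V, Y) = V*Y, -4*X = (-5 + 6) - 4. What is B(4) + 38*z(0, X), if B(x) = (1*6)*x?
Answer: 24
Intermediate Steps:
B(x) = 6*x
X = ¾ (X = -((-5 + 6) - 4)/4 = -(1 - 4)/4 = -¼*(-3) = ¾ ≈ 0.75000)
B(4) + 38*z(0, X) = 6*4 + 38*(0*(¾)) = 24 + 38*0 = 24 + 0 = 24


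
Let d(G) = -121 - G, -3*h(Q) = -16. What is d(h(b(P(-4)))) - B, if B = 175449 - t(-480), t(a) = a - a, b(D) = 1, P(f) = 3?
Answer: -526726/3 ≈ -1.7558e+5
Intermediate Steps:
t(a) = 0
h(Q) = 16/3 (h(Q) = -1/3*(-16) = 16/3)
B = 175449 (B = 175449 - 1*0 = 175449 + 0 = 175449)
d(h(b(P(-4)))) - B = (-121 - 1*16/3) - 1*175449 = (-121 - 16/3) - 175449 = -379/3 - 175449 = -526726/3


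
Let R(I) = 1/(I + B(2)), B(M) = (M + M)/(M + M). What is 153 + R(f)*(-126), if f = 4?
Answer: 639/5 ≈ 127.80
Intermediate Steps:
B(M) = 1 (B(M) = (2*M)/((2*M)) = (2*M)*(1/(2*M)) = 1)
R(I) = 1/(1 + I) (R(I) = 1/(I + 1) = 1/(1 + I))
153 + R(f)*(-126) = 153 - 126/(1 + 4) = 153 - 126/5 = 639/5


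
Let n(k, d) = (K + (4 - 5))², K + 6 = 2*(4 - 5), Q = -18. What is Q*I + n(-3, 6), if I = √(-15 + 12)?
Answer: 81 - 18*I*√3 ≈ 81.0 - 31.177*I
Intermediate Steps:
I = I*√3 (I = √(-3) = I*√3 ≈ 1.732*I)
K = -8 (K = -6 + 2*(4 - 5) = -6 + 2*(-1) = -6 - 2 = -8)
n(k, d) = 81 (n(k, d) = (-8 + (4 - 5))² = (-8 - 1)² = (-9)² = 81)
Q*I + n(-3, 6) = -18*I*√3 + 81 = 81 - 18*I*√3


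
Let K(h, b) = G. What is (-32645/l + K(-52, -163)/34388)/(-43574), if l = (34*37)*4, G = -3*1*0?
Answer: 32645/219264368 ≈ 0.00014888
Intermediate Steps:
G = 0 (G = -3*0 = 0)
K(h, b) = 0
l = 5032 (l = 1258*4 = 5032)
(-32645/l + K(-52, -163)/34388)/(-43574) = (-32645/5032 + 0/34388)/(-43574) = (-32645*1/5032 + 0*(1/34388))*(-1/43574) = (-32645/5032 + 0)*(-1/43574) = -32645/5032*(-1/43574) = 32645/219264368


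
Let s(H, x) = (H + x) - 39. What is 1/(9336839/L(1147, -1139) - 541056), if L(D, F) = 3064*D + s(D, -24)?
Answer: -3515492/1902068702713 ≈ -1.8482e-6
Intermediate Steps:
s(H, x) = -39 + H + x
L(D, F) = -63 + 3065*D (L(D, F) = 3064*D + (-39 + D - 24) = 3064*D + (-63 + D) = -63 + 3065*D)
1/(9336839/L(1147, -1139) - 541056) = 1/(9336839/(-63 + 3065*1147) - 541056) = 1/(9336839/(-63 + 3515555) - 541056) = 1/(9336839/3515492 - 541056) = 1/(-1902068702713/3515492) = -3515492/1902068702713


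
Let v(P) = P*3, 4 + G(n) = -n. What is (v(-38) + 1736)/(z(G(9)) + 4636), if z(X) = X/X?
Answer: 1622/4637 ≈ 0.34980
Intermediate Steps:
G(n) = -4 - n
v(P) = 3*P
z(X) = 1
(v(-38) + 1736)/(z(G(9)) + 4636) = (3*(-38) + 1736)/(1 + 4636) = (-114 + 1736)/4637 = 1622*(1/4637) = 1622/4637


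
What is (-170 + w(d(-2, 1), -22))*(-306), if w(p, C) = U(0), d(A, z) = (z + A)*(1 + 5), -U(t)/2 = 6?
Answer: 55692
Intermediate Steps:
U(t) = -12 (U(t) = -2*6 = -12)
d(A, z) = 6*A + 6*z (d(A, z) = (A + z)*6 = 6*A + 6*z)
w(p, C) = -12
(-170 + w(d(-2, 1), -22))*(-306) = (-170 - 12)*(-306) = -182*(-306) = 55692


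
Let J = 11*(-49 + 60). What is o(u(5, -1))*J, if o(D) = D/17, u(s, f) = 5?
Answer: 605/17 ≈ 35.588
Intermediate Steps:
o(D) = D/17 (o(D) = D*(1/17) = D/17)
J = 121 (J = 11*11 = 121)
o(u(5, -1))*J = ((1/17)*5)*121 = (5/17)*121 = 605/17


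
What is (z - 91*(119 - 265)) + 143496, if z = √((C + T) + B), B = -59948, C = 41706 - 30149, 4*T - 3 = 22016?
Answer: 156782 + I*√171545/2 ≈ 1.5678e+5 + 207.09*I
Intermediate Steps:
T = 22019/4 (T = ¾ + (¼)*22016 = ¾ + 5504 = 22019/4 ≈ 5504.8)
C = 11557
z = I*√171545/2 (z = √((11557 + 22019/4) - 59948) = √(68247/4 - 59948) = √(-171545/4) = I*√171545/2 ≈ 207.09*I)
(z - 91*(119 - 265)) + 143496 = (I*√171545/2 - 91*(119 - 265)) + 143496 = (I*√171545/2 - 91*(-146)) + 143496 = (I*√171545/2 + 13286) + 143496 = (13286 + I*√171545/2) + 143496 = 156782 + I*√171545/2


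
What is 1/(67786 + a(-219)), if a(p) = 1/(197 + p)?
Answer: 22/1491291 ≈ 1.4752e-5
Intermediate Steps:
1/(67786 + a(-219)) = 1/(67786 + 1/(197 - 219)) = 1/(67786 + 1/(-22)) = 1/(67786 - 1/22) = 1/(1491291/22) = 22/1491291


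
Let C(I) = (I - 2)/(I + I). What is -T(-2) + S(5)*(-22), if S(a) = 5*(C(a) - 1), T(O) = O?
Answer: 79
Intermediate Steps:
C(I) = (-2 + I)/(2*I) (C(I) = (-2 + I)/((2*I)) = (-2 + I)*(1/(2*I)) = (-2 + I)/(2*I))
S(a) = -5 + 5*(-2 + a)/(2*a) (S(a) = 5*((-2 + a)/(2*a) - 1) = 5*(-1 + (-2 + a)/(2*a)) = -5 + 5*(-2 + a)/(2*a))
-T(-2) + S(5)*(-22) = -1*(-2) + (-5/2 - 5/5)*(-22) = 2 + (-5/2 - 5*⅕)*(-22) = 2 + (-5/2 - 1)*(-22) = 2 - 7/2*(-22) = 2 + 77 = 79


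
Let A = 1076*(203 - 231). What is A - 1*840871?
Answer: -870999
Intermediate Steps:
A = -30128 (A = 1076*(-28) = -30128)
A - 1*840871 = -30128 - 1*840871 = -30128 - 840871 = -870999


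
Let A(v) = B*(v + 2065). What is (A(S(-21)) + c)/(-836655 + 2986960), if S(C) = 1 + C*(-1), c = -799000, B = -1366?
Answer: -3649842/2150305 ≈ -1.6974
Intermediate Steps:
S(C) = 1 - C
A(v) = -2820790 - 1366*v (A(v) = -1366*(v + 2065) = -1366*(2065 + v) = -2820790 - 1366*v)
(A(S(-21)) + c)/(-836655 + 2986960) = ((-2820790 - 1366*(1 - 1*(-21))) - 799000)/(-836655 + 2986960) = ((-2820790 - 1366*(1 + 21)) - 799000)/2150305 = ((-2820790 - 1366*22) - 799000)*(1/2150305) = ((-2820790 - 30052) - 799000)*(1/2150305) = (-2850842 - 799000)*(1/2150305) = -3649842*1/2150305 = -3649842/2150305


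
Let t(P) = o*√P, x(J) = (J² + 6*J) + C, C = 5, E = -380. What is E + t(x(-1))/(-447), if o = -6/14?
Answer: -380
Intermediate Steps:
x(J) = 5 + J² + 6*J (x(J) = (J² + 6*J) + 5 = 5 + J² + 6*J)
o = -3/7 (o = -6*1/14 = -3/7 ≈ -0.42857)
t(P) = -3*√P/7
E + t(x(-1))/(-447) = -380 + (-3*√(5 + (-1)² + 6*(-1))/7)/(-447) = -380 - (-1)*√(5 + 1 - 6)/1043 = -380 - (-1)*√0/1043 = -380 - (-1)*0/1043 = -380 - 1/447*0 = -380 + 0 = -380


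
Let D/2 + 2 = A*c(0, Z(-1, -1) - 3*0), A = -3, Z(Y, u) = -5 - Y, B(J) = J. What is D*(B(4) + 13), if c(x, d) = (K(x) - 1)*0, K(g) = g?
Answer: -68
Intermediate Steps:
c(x, d) = 0 (c(x, d) = (x - 1)*0 = (-1 + x)*0 = 0)
D = -4 (D = -4 + 2*(-3*0) = -4 + 2*0 = -4 + 0 = -4)
D*(B(4) + 13) = -4*(4 + 13) = -4*17 = -68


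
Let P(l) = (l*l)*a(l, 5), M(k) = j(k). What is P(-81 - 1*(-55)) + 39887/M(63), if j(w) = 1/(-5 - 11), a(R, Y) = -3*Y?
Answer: -648332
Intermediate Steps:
j(w) = -1/16 (j(w) = 1/(-16) = -1/16)
M(k) = -1/16
P(l) = -15*l**2 (P(l) = (l*l)*(-3*5) = l**2*(-15) = -15*l**2)
P(-81 - 1*(-55)) + 39887/M(63) = -15*(-81 - 1*(-55))**2 + 39887/(-1/16) = -15*(-81 + 55)**2 + 39887*(-16) = -15*(-26)**2 - 638192 = -15*676 - 638192 = -10140 - 638192 = -648332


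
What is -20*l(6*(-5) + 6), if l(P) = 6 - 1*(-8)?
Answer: -280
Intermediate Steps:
l(P) = 14 (l(P) = 6 + 8 = 14)
-20*l(6*(-5) + 6) = -20*14 = -280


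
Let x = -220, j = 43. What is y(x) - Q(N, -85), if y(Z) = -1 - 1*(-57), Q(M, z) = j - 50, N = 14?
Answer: 63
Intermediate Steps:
Q(M, z) = -7 (Q(M, z) = 43 - 50 = -7)
y(Z) = 56 (y(Z) = -1 + 57 = 56)
y(x) - Q(N, -85) = 56 - 1*(-7) = 56 + 7 = 63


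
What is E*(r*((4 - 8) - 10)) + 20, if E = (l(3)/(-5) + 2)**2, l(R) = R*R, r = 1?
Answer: 486/25 ≈ 19.440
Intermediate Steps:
l(R) = R**2
E = 1/25 (E = (3**2/(-5) + 2)**2 = (9*(-1/5) + 2)**2 = (-9/5 + 2)**2 = (1/5)**2 = 1/25 ≈ 0.040000)
E*(r*((4 - 8) - 10)) + 20 = (1*((4 - 8) - 10))/25 + 20 = (1*(-4 - 10))/25 + 20 = (1*(-14))/25 + 20 = (1/25)*(-14) + 20 = -14/25 + 20 = 486/25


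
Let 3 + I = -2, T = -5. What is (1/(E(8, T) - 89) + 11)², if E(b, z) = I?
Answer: 1067089/8836 ≈ 120.77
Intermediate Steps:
I = -5 (I = -3 - 2 = -5)
E(b, z) = -5
(1/(E(8, T) - 89) + 11)² = (1/(-5 - 89) + 11)² = (1/(-94) + 11)² = (-1/94 + 11)² = (1033/94)² = 1067089/8836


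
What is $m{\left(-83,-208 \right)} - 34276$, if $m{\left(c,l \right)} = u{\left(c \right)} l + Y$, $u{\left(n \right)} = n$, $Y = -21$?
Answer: $-17033$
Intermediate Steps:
$m{\left(c,l \right)} = -21 + c l$ ($m{\left(c,l \right)} = c l - 21 = -21 + c l$)
$m{\left(-83,-208 \right)} - 34276 = \left(-21 - -17264\right) - 34276 = \left(-21 + 17264\right) - 34276 = 17243 - 34276 = -17033$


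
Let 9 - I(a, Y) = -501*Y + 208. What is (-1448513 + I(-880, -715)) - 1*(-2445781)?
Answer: 638854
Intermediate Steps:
I(a, Y) = -199 + 501*Y (I(a, Y) = 9 - (-501*Y + 208) = 9 - (208 - 501*Y) = 9 + (-208 + 501*Y) = -199 + 501*Y)
(-1448513 + I(-880, -715)) - 1*(-2445781) = (-1448513 + (-199 + 501*(-715))) - 1*(-2445781) = (-1448513 + (-199 - 358215)) + 2445781 = (-1448513 - 358414) + 2445781 = -1806927 + 2445781 = 638854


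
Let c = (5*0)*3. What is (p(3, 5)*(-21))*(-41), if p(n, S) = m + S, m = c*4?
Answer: 4305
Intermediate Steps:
c = 0 (c = 0*3 = 0)
m = 0 (m = 0*4 = 0)
p(n, S) = S (p(n, S) = 0 + S = S)
(p(3, 5)*(-21))*(-41) = (5*(-21))*(-41) = -105*(-41) = 4305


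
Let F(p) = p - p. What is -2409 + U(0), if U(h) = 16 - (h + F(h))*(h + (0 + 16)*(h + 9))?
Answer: -2393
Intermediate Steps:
F(p) = 0
U(h) = 16 - h*(144 + 17*h) (U(h) = 16 - (h + 0)*(h + (0 + 16)*(h + 9)) = 16 - h*(h + 16*(9 + h)) = 16 - h*(h + (144 + 16*h)) = 16 - h*(144 + 17*h))
-2409 + U(0) = -2409 + (16 - 144*0 - 17*0²) = -2409 + (16 + 0 - 17*0) = -2409 + (16 + 0 + 0) = -2409 + 16 = -2393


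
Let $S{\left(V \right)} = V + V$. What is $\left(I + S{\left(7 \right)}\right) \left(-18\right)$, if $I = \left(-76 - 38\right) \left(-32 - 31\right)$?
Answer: $-129528$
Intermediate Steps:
$S{\left(V \right)} = 2 V$
$I = 7182$ ($I = \left(-114\right) \left(-63\right) = 7182$)
$\left(I + S{\left(7 \right)}\right) \left(-18\right) = \left(7182 + 2 \cdot 7\right) \left(-18\right) = \left(7182 + 14\right) \left(-18\right) = 7196 \left(-18\right) = -129528$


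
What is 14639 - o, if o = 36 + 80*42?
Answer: 11243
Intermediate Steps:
o = 3396 (o = 36 + 3360 = 3396)
14639 - o = 14639 - 1*3396 = 14639 - 3396 = 11243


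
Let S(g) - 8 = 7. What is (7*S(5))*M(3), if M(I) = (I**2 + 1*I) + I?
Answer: 1575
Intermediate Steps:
M(I) = I**2 + 2*I (M(I) = (I**2 + I) + I = (I + I**2) + I = I**2 + 2*I)
S(g) = 15 (S(g) = 8 + 7 = 15)
(7*S(5))*M(3) = (7*15)*(3*(2 + 3)) = 105*(3*5) = 105*15 = 1575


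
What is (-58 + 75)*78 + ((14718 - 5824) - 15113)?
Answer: -4893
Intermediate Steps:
(-58 + 75)*78 + ((14718 - 5824) - 15113) = 17*78 + (8894 - 15113) = 1326 - 6219 = -4893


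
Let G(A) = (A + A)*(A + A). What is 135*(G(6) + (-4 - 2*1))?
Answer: 18630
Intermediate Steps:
G(A) = 4*A² (G(A) = (2*A)*(2*A) = 4*A²)
135*(G(6) + (-4 - 2*1)) = 135*(4*6² + (-4 - 2*1)) = 135*(4*36 + (-4 - 2)) = 135*(144 - 6) = 135*138 = 18630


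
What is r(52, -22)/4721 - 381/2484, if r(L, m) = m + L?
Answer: -574727/3908988 ≈ -0.14703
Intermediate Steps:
r(L, m) = L + m
r(52, -22)/4721 - 381/2484 = (52 - 22)/4721 - 381/2484 = 30*(1/4721) - 381*1/2484 = 30/4721 - 127/828 = -574727/3908988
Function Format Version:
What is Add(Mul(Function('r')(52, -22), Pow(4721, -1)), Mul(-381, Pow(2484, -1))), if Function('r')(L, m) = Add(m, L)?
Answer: Rational(-574727, 3908988) ≈ -0.14703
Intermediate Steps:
Function('r')(L, m) = Add(L, m)
Add(Mul(Function('r')(52, -22), Pow(4721, -1)), Mul(-381, Pow(2484, -1))) = Add(Mul(Add(52, -22), Pow(4721, -1)), Mul(-381, Pow(2484, -1))) = Add(Mul(30, Rational(1, 4721)), Mul(-381, Rational(1, 2484))) = Add(Rational(30, 4721), Rational(-127, 828)) = Rational(-574727, 3908988)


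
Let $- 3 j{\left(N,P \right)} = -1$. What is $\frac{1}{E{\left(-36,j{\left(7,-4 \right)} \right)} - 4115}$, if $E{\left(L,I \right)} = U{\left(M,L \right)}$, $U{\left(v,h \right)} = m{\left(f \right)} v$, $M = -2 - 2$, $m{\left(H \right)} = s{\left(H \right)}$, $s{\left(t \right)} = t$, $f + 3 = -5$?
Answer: $- \frac{1}{4083} \approx -0.00024492$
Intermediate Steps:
$f = -8$ ($f = -3 - 5 = -8$)
$m{\left(H \right)} = H$
$M = -4$ ($M = -2 - 2 = -4$)
$j{\left(N,P \right)} = \frac{1}{3}$ ($j{\left(N,P \right)} = \left(- \frac{1}{3}\right) \left(-1\right) = \frac{1}{3}$)
$U{\left(v,h \right)} = - 8 v$
$E{\left(L,I \right)} = 32$ ($E{\left(L,I \right)} = \left(-8\right) \left(-4\right) = 32$)
$\frac{1}{E{\left(-36,j{\left(7,-4 \right)} \right)} - 4115} = \frac{1}{32 - 4115} = \frac{1}{-4083} = - \frac{1}{4083}$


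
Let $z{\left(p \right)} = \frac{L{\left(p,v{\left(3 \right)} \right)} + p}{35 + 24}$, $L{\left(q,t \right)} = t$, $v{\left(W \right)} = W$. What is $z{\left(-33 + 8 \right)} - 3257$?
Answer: $- \frac{192185}{59} \approx -3257.4$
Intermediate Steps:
$z{\left(p \right)} = \frac{3}{59} + \frac{p}{59}$ ($z{\left(p \right)} = \frac{3 + p}{35 + 24} = \frac{3 + p}{59} = \left(3 + p\right) \frac{1}{59} = \frac{3}{59} + \frac{p}{59}$)
$z{\left(-33 + 8 \right)} - 3257 = \left(\frac{3}{59} + \frac{-33 + 8}{59}\right) - 3257 = \left(\frac{3}{59} + \frac{1}{59} \left(-25\right)\right) - 3257 = \left(\frac{3}{59} - \frac{25}{59}\right) - 3257 = - \frac{22}{59} - 3257 = - \frac{192185}{59}$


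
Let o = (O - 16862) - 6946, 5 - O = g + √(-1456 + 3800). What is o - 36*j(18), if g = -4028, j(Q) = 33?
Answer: -20963 - 2*√586 ≈ -21011.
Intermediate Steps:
O = 4033 - 2*√586 (O = 5 - (-4028 + √(-1456 + 3800)) = 5 - (-4028 + √2344) = 5 - (-4028 + 2*√586) = 5 + (4028 - 2*√586) = 4033 - 2*√586 ≈ 3984.6)
o = -19775 - 2*√586 (o = ((4033 - 2*√586) - 16862) - 6946 = (-12829 - 2*√586) - 6946 = -19775 - 2*√586 ≈ -19823.)
o - 36*j(18) = (-19775 - 2*√586) - 36*33 = (-19775 - 2*√586) - 1188 = -20963 - 2*√586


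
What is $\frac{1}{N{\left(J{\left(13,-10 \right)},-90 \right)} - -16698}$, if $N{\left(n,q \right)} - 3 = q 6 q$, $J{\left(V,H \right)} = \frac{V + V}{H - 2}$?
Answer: $\frac{1}{65301} \approx 1.5314 \cdot 10^{-5}$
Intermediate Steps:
$J{\left(V,H \right)} = \frac{2 V}{-2 + H}$
$N{\left(n,q \right)} = 3 + 6 q^{2}$ ($N{\left(n,q \right)} = 3 + q 6 q = 3 + 6 q q = 3 + 6 q^{2}$)
$\frac{1}{N{\left(J{\left(13,-10 \right)},-90 \right)} - -16698} = \frac{1}{\left(3 + 6 \left(-90\right)^{2}\right) - -16698} = \frac{1}{\left(3 + 6 \cdot 8100\right) + 16698} = \frac{1}{\left(3 + 48600\right) + 16698} = \frac{1}{48603 + 16698} = \frac{1}{65301}$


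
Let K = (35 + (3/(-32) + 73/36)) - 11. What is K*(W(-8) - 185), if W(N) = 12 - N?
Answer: -410795/96 ≈ -4279.1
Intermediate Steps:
K = 7469/288 (K = (35 + (3*(-1/32) + 73*(1/36))) - 11 = (35 + (-3/32 + 73/36)) - 11 = (35 + 557/288) - 11 = 10637/288 - 11 = 7469/288 ≈ 25.934)
K*(W(-8) - 185) = 7469*((12 - 1*(-8)) - 185)/288 = 7469*((12 + 8) - 185)/288 = 7469*(20 - 185)/288 = (7469/288)*(-165) = -410795/96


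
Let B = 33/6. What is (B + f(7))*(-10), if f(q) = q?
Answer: -125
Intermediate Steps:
B = 11/2 (B = 33*(⅙) = 11/2 ≈ 5.5000)
(B + f(7))*(-10) = (11/2 + 7)*(-10) = (25/2)*(-10) = -125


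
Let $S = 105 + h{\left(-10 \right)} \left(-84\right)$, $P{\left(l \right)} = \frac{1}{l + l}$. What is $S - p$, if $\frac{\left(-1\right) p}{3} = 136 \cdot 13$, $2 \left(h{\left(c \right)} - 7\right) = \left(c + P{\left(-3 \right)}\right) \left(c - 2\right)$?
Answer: $-303$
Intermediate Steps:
$P{\left(l \right)} = \frac{1}{2 l}$
$h{\left(c \right)} = 7 + \frac{\left(-2 + c\right) \left(- \frac{1}{6} + c\right)}{2}$ ($h{\left(c \right)} = 7 + \frac{\left(c + \frac{1}{2 \left(-3\right)}\right) \left(c - 2\right)}{2} = 7 + \frac{\left(c + \frac{1}{2} \left(- \frac{1}{3}\right)\right) \left(-2 + c\right)}{2} = 7 + \frac{\left(c - \frac{1}{6}\right) \left(-2 + c\right)}{2} = 7 + \frac{\left(- \frac{1}{6} + c\right) \left(-2 + c\right)}{2} = 7 + \frac{\left(-2 + c\right) \left(- \frac{1}{6} + c\right)}{2}$)
$p = -5304$ ($p = - 3 \cdot 136 \cdot 13 = \left(-3\right) 1768 = -5304$)
$S = -5607$ ($S = 105 + \left(\frac{43}{6} + \frac{\left(-10\right)^{2}}{2} - - \frac{65}{6}\right) \left(-84\right) = 105 + \left(\frac{43}{6} + \frac{1}{2} \cdot 100 + \frac{65}{6}\right) \left(-84\right) = 105 + \left(\frac{43}{6} + 50 + \frac{65}{6}\right) \left(-84\right) = 105 + 68 \left(-84\right) = 105 - 5712 = -5607$)
$S - p = -5607 - -5304 = -5607 + 5304 = -303$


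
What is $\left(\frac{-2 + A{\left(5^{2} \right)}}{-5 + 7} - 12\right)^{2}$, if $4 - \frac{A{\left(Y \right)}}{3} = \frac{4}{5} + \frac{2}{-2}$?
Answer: $\frac{4489}{100} \approx 44.89$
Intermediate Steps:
$A{\left(Y \right)} = \frac{63}{5}$ ($A{\left(Y \right)} = 12 - 3 \left(\frac{4}{5} + \frac{2}{-2}\right) = 12 - 3 \left(4 \cdot \frac{1}{5} + 2 \left(- \frac{1}{2}\right)\right) = 12 - 3 \left(\frac{4}{5} - 1\right) = 12 - - \frac{3}{5} = 12 + \frac{3}{5} = \frac{63}{5}$)
$\left(\frac{-2 + A{\left(5^{2} \right)}}{-5 + 7} - 12\right)^{2} = \left(\frac{-2 + \frac{63}{5}}{-5 + 7} - 12\right)^{2} = \left(\frac{53}{5 \cdot 2} - 12\right)^{2} = \left(\frac{53}{5} \cdot \frac{1}{2} - 12\right)^{2} = \left(\frac{53}{10} - 12\right)^{2} = \left(- \frac{67}{10}\right)^{2} = \frac{4489}{100}$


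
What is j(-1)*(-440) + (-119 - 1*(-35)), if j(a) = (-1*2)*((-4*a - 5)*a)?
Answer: 796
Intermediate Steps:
j(a) = -2*a*(-5 - 4*a) (j(a) = -2*(-5 - 4*a)*a = -2*a*(-5 - 4*a))
j(-1)*(-440) + (-119 - 1*(-35)) = (2*(-1)*(5 + 4*(-1)))*(-440) + (-119 - 1*(-35)) = (2*(-1)*(5 - 4))*(-440) + (-119 + 35) = (2*(-1)*1)*(-440) - 84 = -2*(-440) - 84 = 880 - 84 = 796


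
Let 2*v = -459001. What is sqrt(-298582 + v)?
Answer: I*sqrt(2112330)/2 ≈ 726.69*I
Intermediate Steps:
v = -459001/2 (v = (1/2)*(-459001) = -459001/2 ≈ -2.2950e+5)
sqrt(-298582 + v) = sqrt(-298582 - 459001/2) = sqrt(-1056165/2) = I*sqrt(2112330)/2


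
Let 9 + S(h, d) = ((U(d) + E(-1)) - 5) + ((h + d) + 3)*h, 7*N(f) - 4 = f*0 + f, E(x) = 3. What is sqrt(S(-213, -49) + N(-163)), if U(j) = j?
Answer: sqrt(2699130)/7 ≈ 234.70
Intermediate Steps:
N(f) = 4/7 + f/7 (N(f) = 4/7 + (f*0 + f)/7 = 4/7 + (0 + f)/7 = 4/7 + f/7)
S(h, d) = -11 + d + h*(3 + d + h) (S(h, d) = -9 + (((d + 3) - 5) + ((h + d) + 3)*h) = -9 + (((3 + d) - 5) + ((d + h) + 3)*h) = -9 + ((-2 + d) + (3 + d + h)*h) = -9 + ((-2 + d) + h*(3 + d + h)) = -9 + (-2 + d + h*(3 + d + h)) = -11 + d + h*(3 + d + h))
sqrt(S(-213, -49) + N(-163)) = sqrt((-11 - 49 + (-213)**2 + 3*(-213) - 49*(-213)) + (4/7 + (1/7)*(-163))) = sqrt((-11 - 49 + 45369 - 639 + 10437) + (4/7 - 163/7)) = sqrt(55107 - 159/7) = sqrt(385590/7) = sqrt(2699130)/7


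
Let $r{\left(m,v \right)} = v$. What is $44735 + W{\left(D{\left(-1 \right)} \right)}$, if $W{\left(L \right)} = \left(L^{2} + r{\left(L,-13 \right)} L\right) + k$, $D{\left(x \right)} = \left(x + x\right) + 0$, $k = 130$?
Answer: $44895$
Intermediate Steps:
$D{\left(x \right)} = 2 x$ ($D{\left(x \right)} = 2 x + 0 = 2 x$)
$W{\left(L \right)} = 130 + L^{2} - 13 L$ ($W{\left(L \right)} = \left(L^{2} - 13 L\right) + 130 = 130 + L^{2} - 13 L$)
$44735 + W{\left(D{\left(-1 \right)} \right)} = 44735 + \left(130 + \left(2 \left(-1\right)\right)^{2} - 13 \cdot 2 \left(-1\right)\right) = 44735 + \left(130 + \left(-2\right)^{2} - -26\right) = 44735 + \left(130 + 4 + 26\right) = 44735 + 160 = 44895$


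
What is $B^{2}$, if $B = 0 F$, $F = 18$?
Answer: $0$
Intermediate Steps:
$B = 0$ ($B = 0 \cdot 18 = 0$)
$B^{2} = 0^{2} = 0$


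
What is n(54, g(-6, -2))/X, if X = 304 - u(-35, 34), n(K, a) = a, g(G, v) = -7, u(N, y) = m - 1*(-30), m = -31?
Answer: -7/305 ≈ -0.022951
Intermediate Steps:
u(N, y) = -1 (u(N, y) = -31 - 1*(-30) = -31 + 30 = -1)
X = 305 (X = 304 - 1*(-1) = 304 + 1 = 305)
n(54, g(-6, -2))/X = -7/305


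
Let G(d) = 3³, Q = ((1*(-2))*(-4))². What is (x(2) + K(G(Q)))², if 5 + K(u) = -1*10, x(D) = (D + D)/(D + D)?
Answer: 196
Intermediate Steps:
x(D) = 1 (x(D) = (2*D)/((2*D)) = (2*D)*(1/(2*D)) = 1)
Q = 64 (Q = (-2*(-4))² = 8² = 64)
G(d) = 27
K(u) = -15 (K(u) = -5 - 1*10 = -5 - 10 = -15)
(x(2) + K(G(Q)))² = (1 - 15)² = (-14)² = 196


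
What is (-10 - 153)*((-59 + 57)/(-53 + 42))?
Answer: -326/11 ≈ -29.636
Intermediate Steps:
(-10 - 153)*((-59 + 57)/(-53 + 42)) = -(-326)/(-11) = -(-326)*(-1)/11 = -163*2/11 = -326/11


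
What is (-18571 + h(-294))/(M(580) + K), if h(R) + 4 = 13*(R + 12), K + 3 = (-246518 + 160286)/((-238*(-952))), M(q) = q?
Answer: -629909602/16331015 ≈ -38.571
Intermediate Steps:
K = -95745/28322 (K = -3 + (-246518 + 160286)/((-238*(-952))) = -3 - 86232/226576 = -3 - 86232*1/226576 = -3 - 10779/28322 = -95745/28322 ≈ -3.3806)
h(R) = 152 + 13*R (h(R) = -4 + 13*(R + 12) = -4 + 13*(12 + R) = -4 + (156 + 13*R) = 152 + 13*R)
(-18571 + h(-294))/(M(580) + K) = (-18571 + (152 + 13*(-294)))/(580 - 95745/28322) = (-18571 + (152 - 3822))/(16331015/28322) = (-18571 - 3670)*(28322/16331015) = -22241*28322/16331015 = -629909602/16331015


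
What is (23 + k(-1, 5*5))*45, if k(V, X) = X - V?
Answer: 2205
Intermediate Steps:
(23 + k(-1, 5*5))*45 = (23 + (5*5 - 1*(-1)))*45 = (23 + (25 + 1))*45 = (23 + 26)*45 = 49*45 = 2205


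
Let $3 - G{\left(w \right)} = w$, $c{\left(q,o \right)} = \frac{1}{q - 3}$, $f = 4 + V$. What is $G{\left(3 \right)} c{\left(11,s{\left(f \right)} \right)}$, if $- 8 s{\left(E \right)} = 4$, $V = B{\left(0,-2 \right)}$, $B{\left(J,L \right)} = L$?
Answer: $0$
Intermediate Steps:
$V = -2$
$f = 2$ ($f = 4 - 2 = 2$)
$s{\left(E \right)} = - \frac{1}{2}$ ($s{\left(E \right)} = \left(- \frac{1}{8}\right) 4 = - \frac{1}{2}$)
$c{\left(q,o \right)} = \frac{1}{-3 + q}$
$G{\left(w \right)} = 3 - w$
$G{\left(3 \right)} c{\left(11,s{\left(f \right)} \right)} = \frac{3 - 3}{-3 + 11} = \frac{3 - 3}{8} = 0 \cdot \frac{1}{8} = 0$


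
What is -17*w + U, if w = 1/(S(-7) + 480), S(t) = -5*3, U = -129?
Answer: -60002/465 ≈ -129.04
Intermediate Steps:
S(t) = -15
w = 1/465 (w = 1/(-15 + 480) = 1/465 ≈ 0.0021505)
-17*w + U = -17*1/465 - 129 = -17/465 - 129 = -60002/465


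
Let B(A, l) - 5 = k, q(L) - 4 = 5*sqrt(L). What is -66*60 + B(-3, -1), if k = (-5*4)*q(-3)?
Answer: -4035 - 100*I*sqrt(3) ≈ -4035.0 - 173.21*I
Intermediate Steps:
q(L) = 4 + 5*sqrt(L)
k = -80 - 100*I*sqrt(3) (k = (-5*4)*(4 + 5*sqrt(-3)) = -20*(4 + 5*(I*sqrt(3))) = -20*(4 + 5*I*sqrt(3)) = -80 - 100*I*sqrt(3) ≈ -80.0 - 173.21*I)
B(A, l) = -75 - 100*I*sqrt(3) (B(A, l) = 5 + (-80 - 100*I*sqrt(3)) = -75 - 100*I*sqrt(3))
-66*60 + B(-3, -1) = -66*60 + (-75 - 100*I*sqrt(3)) = -3960 + (-75 - 100*I*sqrt(3)) = -4035 - 100*I*sqrt(3)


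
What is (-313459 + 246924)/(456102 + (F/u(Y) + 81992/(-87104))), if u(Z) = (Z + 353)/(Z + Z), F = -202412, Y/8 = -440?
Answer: -2294279564360/212224245369 ≈ -10.811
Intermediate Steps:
Y = -3520 (Y = 8*(-440) = -3520)
u(Z) = (353 + Z)/(2*Z) (u(Z) = (353 + Z)/((2*Z)) = (353 + Z)*(1/(2*Z)) = (353 + Z)/(2*Z))
(-313459 + 246924)/(456102 + (F/u(Y) + 81992/(-87104))) = (-313459 + 246924)/(456102 + (-202412*(-7040/(353 - 3520)) + 81992/(-87104))) = -66535/(456102 + (-202412/((½)*(-1/3520)*(-3167)) + 81992*(-1/87104))) = -66535/(456102 + (-202412/3167/7040 - 10249/10888)) = -66535/(456102 + (-202412*7040/3167 - 10249/10888)) = -66535/(456102 + (-1424980480/3167 - 10249/10888)) = -66535/(456102 - 15515219924823/34482296) = -66535/212224245369/34482296 = -66535*34482296/212224245369 = -2294279564360/212224245369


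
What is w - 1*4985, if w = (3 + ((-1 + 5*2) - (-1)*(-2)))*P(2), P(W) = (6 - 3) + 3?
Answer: -4925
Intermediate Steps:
P(W) = 6 (P(W) = 3 + 3 = 6)
w = 60 (w = (3 + ((-1 + 5*2) - (-1)*(-2)))*6 = (3 + ((-1 + 10) - 1*2))*6 = (3 + (9 - 2))*6 = (3 + 7)*6 = 10*6 = 60)
w - 1*4985 = 60 - 1*4985 = 60 - 4985 = -4925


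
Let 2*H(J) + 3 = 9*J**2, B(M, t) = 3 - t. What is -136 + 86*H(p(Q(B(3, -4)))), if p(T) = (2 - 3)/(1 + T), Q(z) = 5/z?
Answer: -2133/16 ≈ -133.31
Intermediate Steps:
p(T) = -1/(1 + T)
H(J) = -3/2 + 9*J**2/2 (H(J) = -3/2 + (9*J**2)/2 = -3/2 + 9*J**2/2)
-136 + 86*H(p(Q(B(3, -4)))) = -136 + 86*(-3/2 + 9*(-1/(1 + 5/(3 - 1*(-4))))**2/2) = -136 + 86*(-3/2 + 9*(-1/(1 + 5/(3 + 4)))**2/2) = -136 + 86*(-3/2 + 9*(-1/(1 + 5/7))**2/2) = -136 + 86*(-3/2 + 9*(-1/12/7)**2/2) = -136 + 86*(-3/2 + 9*(-1*7/12)**2/2) = -136 + 86*(-3/2 + 9*(-7/12)**2/2) = -136 + 86*(-3/2 + (9/2)*(49/144)) = -136 + 86*(-3/2 + 49/32) = -136 + 86*(1/32) = -136 + 43/16 = -2133/16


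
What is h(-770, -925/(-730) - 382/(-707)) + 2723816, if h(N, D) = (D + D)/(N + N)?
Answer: 216491455880473/79480940 ≈ 2.7238e+6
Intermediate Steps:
h(N, D) = D/N (h(N, D) = (2*D)/((2*N)) = (2*D)*(1/(2*N)) = D/N)
h(-770, -925/(-730) - 382/(-707)) + 2723816 = (-925/(-730) - 382/(-707))/(-770) + 2723816 = (-925*(-1/730) - 382*(-1/707))*(-1/770) + 2723816 = (185/146 + 382/707)*(-1/770) + 2723816 = (186567/103222)*(-1/770) + 2723816 = -186567/79480940 + 2723816 = 216491455880473/79480940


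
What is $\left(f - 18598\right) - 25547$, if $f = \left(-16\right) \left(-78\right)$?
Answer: $-42897$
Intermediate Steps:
$f = 1248$
$\left(f - 18598\right) - 25547 = \left(1248 - 18598\right) - 25547 = -17350 - 25547 = -42897$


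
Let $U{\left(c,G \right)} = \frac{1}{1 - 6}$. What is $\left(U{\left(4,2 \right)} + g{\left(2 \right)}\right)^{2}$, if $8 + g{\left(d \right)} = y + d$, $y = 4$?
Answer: $\frac{121}{25} \approx 4.84$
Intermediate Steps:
$U{\left(c,G \right)} = - \frac{1}{5}$ ($U{\left(c,G \right)} = \frac{1}{-5} = - \frac{1}{5}$)
$g{\left(d \right)} = -4 + d$ ($g{\left(d \right)} = -8 + \left(4 + d\right) = -4 + d$)
$\left(U{\left(4,2 \right)} + g{\left(2 \right)}\right)^{2} = \left(- \frac{1}{5} + \left(-4 + 2\right)\right)^{2} = \left(- \frac{1}{5} - 2\right)^{2} = \left(- \frac{11}{5}\right)^{2} = \frac{121}{25}$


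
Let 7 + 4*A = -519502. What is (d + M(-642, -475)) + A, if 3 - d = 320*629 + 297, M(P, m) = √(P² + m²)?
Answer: -1325805/4 + √637789 ≈ -3.3065e+5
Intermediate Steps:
A = -519509/4 (A = -7/4 + (¼)*(-519502) = -7/4 - 259751/2 = -519509/4 ≈ -1.2988e+5)
d = -201574 (d = 3 - (320*629 + 297) = 3 - (201280 + 297) = 3 - 1*201577 = 3 - 201577 = -201574)
(d + M(-642, -475)) + A = (-201574 + √((-642)² + (-475)²)) - 519509/4 = (-201574 + √(412164 + 225625)) - 519509/4 = (-201574 + √637789) - 519509/4 = -1325805/4 + √637789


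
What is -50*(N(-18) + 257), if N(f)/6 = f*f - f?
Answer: -115450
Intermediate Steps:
N(f) = -6*f + 6*f² (N(f) = 6*(f*f - f) = 6*(f² - f) = -6*f + 6*f²)
-50*(N(-18) + 257) = -50*(6*(-18)*(-1 - 18) + 257) = -50*(6*(-18)*(-19) + 257) = -50*(2052 + 257) = -50*2309 = -115450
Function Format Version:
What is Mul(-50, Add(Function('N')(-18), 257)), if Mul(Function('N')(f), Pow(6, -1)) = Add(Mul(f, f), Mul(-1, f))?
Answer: -115450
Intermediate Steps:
Function('N')(f) = Add(Mul(-6, f), Mul(6, Pow(f, 2))) (Function('N')(f) = Mul(6, Add(Mul(f, f), Mul(-1, f))) = Mul(6, Add(Pow(f, 2), Mul(-1, f))) = Add(Mul(-6, f), Mul(6, Pow(f, 2))))
Mul(-50, Add(Function('N')(-18), 257)) = Mul(-50, Add(Mul(6, -18, Add(-1, -18)), 257)) = Mul(-50, Add(Mul(6, -18, -19), 257)) = Mul(-50, Add(2052, 257)) = Mul(-50, 2309) = -115450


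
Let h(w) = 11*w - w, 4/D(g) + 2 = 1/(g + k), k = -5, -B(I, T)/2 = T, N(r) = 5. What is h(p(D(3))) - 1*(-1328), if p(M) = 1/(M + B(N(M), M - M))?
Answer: 5287/4 ≈ 1321.8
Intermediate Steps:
B(I, T) = -2*T
D(g) = 4/(-2 + 1/(-5 + g)) (D(g) = 4/(-2 + 1/(g - 5)) = 4/(-2 + 1/(-5 + g)))
p(M) = 1/M (p(M) = 1/(M - 2*(M - M)) = 1/(M - 2*0) = 1/(M + 0) = 1/M)
h(w) = 10*w
h(p(D(3))) - 1*(-1328) = 10/((4*(5 - 1*3)/(-11 + 2*3))) - 1*(-1328) = 10/((4*(5 - 3)/(-11 + 6))) + 1328 = 10/((4*2/(-5))) + 1328 = 10/((4*(-1/5)*2)) + 1328 = 10/(-8/5) + 1328 = 10*(-5/8) + 1328 = -25/4 + 1328 = 5287/4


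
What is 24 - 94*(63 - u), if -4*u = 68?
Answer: -7496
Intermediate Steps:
u = -17 (u = -1/4*68 = -17)
24 - 94*(63 - u) = 24 - 94*(63 - 1*(-17)) = 24 - 94*(63 + 17) = 24 - 94*80 = 24 - 7520 = -7496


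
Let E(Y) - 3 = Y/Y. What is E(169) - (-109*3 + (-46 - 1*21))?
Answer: 398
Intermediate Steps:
E(Y) = 4 (E(Y) = 3 + Y/Y = 3 + 1 = 4)
E(169) - (-109*3 + (-46 - 1*21)) = 4 - (-109*3 + (-46 - 1*21)) = 4 - (-327 + (-46 - 21)) = 4 - (-327 - 67) = 4 - 1*(-394) = 4 + 394 = 398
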